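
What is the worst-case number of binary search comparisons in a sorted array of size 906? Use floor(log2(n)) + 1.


Binary search halves the search space each step.
Maximum comparisons = floor(log2(906)) + 1
log2(906) = 9.8234
floor(log2(906)) = 9, so 9 + 1 = 10
Final answer: 10


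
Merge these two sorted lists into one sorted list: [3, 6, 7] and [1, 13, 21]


List A: [3, 6, 7]
List B: [1, 13, 21]
Repeatedly compare the front elements and take the smaller:
  3 vs 1 -> take 1
  3 vs 13 -> take 3
  6 vs 13 -> take 6
  7 vs 13 -> take 7
  A is exhausted; append the rest of B: [13, 21]
Final answer: [1, 3, 6, 7, 13, 21]


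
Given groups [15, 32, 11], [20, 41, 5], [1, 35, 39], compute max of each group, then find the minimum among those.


Find max of each group:
  Group 1: [15, 32, 11] -> max = 32
  Group 2: [20, 41, 5] -> max = 41
  Group 3: [1, 35, 39] -> max = 39
Maxes: [32, 41, 39]
Minimum of maxes = 32
Final answer: 32


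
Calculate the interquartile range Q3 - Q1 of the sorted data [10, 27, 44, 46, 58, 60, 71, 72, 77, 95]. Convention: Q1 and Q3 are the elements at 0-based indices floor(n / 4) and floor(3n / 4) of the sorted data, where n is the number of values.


The data has n = 10 elements.
Q1 index = floor(10 / 4) = floor(2.5) = 2; Q3 index = floor(3 * 10 / 4) = floor(7.5) = 7
Q1 = element at index 2 = 44
Q3 = element at index 7 = 72
IQR = 72 - 44 = 28
Final answer: 28


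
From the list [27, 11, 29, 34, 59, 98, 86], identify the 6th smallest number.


Sort ascending: [11, 27, 29, 34, 59, 86, 98]
The 6th element (1-indexed) is at index 5.
Value = 86
Final answer: 86


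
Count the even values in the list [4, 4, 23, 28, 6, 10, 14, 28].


Check each element:
  4 is even
  4 is even
  23 is odd
  28 is even
  6 is even
  10 is even
  14 is even
  28 is even
Evens: [4, 4, 28, 6, 10, 14, 28]
Count of evens = 7
Final answer: 7


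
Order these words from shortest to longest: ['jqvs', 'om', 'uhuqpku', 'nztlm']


Compute lengths:
  'jqvs' has length 4
  'om' has length 2
  'uhuqpku' has length 7
  'nztlm' has length 5
Lengths in increasing order: 2 < 4 < 5 < 7
Listing the words in that order gives the answer.
Final answer: ['om', 'jqvs', 'nztlm', 'uhuqpku']


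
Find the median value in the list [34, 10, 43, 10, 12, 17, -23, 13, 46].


First, sort the list: [-23, 10, 10, 12, 13, 17, 34, 43, 46]
The list has 9 elements (odd count).
The middle index is 4 (0-based), and the element there is 13.
Final answer: 13


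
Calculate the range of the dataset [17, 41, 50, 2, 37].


Maximum value: 50
Minimum value: 2
Range = 50 - 2 = 48
Final answer: 48


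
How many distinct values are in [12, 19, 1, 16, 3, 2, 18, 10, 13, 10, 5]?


List all unique values:
Distinct values: [1, 2, 3, 5, 10, 12, 13, 16, 18, 19]
Count = 10
Final answer: 10


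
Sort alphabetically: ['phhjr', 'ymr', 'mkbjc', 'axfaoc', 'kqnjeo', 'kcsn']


Compare strings character by character (the first differing letter decides):
  'axfaoc' < 'kcsn' since 'a' < 'k' at position 1
  'kcsn' < 'kqnjeo' since 'c' < 'q' at position 2
  'kqnjeo' < 'mkbjc' since 'k' < 'm' at position 1
  'mkbjc' < 'phhjr' since 'm' < 'p' at position 1
  'phhjr' < 'ymr' since 'p' < 'y' at position 1
Chaining these comparisons gives the alphabetical order.
Final answer: ['axfaoc', 'kcsn', 'kqnjeo', 'mkbjc', 'phhjr', 'ymr']


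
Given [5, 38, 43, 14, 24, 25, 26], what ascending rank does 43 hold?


Sort ascending: [5, 14, 24, 25, 26, 38, 43]
Find 43 in the sorted list.
43 is at position 7 (1-indexed).
Final answer: 7


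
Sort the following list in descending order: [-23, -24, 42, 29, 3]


Original list: [-23, -24, 42, 29, 3]
Repeatedly take the largest remaining element:
  Remaining [-23, -24, 42, 29, 3] -> largest is 42
  Remaining [-23, -24, 29, 3] -> largest is 29
  Remaining [-23, -24, 3] -> largest is 3
  Remaining [-23, -24] -> largest is -23
  Remaining [-24] -> largest is -24
Collecting the picks in order gives the descending list.
Final answer: [42, 29, 3, -23, -24]


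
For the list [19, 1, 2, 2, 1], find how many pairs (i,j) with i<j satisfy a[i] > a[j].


For each element, count the later elements that are smaller than it:
  19 (index 0): smaller elements after it = [1, 2, 2, 1] -> 4
  1 (index 1): smaller elements after it = [] -> 0
  2 (index 2): smaller elements after it = [1] -> 1
  2 (index 3): smaller elements after it = [1] -> 1
Total inversions = 4 + 0 + 1 + 1 = 6
Final answer: 6


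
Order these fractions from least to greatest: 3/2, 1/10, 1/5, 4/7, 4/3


Convert to decimal for comparison:
  3/2 = 1.5
  1/10 = 0.1
  1/5 = 0.2
  4/7 = 0.5714
  4/3 = 1.3333
Decimals in increasing order: 0.1 < 0.2 < 0.5714 < 1.3333 < 1.5
Writing each back as its fraction gives the sorted order.
Final answer: 1/10, 1/5, 4/7, 4/3, 3/2


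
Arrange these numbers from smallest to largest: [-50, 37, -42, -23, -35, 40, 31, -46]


Original list: [-50, 37, -42, -23, -35, 40, 31, -46]
Repeatedly take the smallest remaining element:
  Remaining [-50, 37, -42, -23, -35, 40, 31, -46] -> smallest is -50
  Remaining [37, -42, -23, -35, 40, 31, -46] -> smallest is -46
  Remaining [37, -42, -23, -35, 40, 31] -> smallest is -42
  Remaining [37, -23, -35, 40, 31] -> smallest is -35
  Remaining [37, -23, 40, 31] -> smallest is -23
  Remaining [37, 40, 31] -> smallest is 31
  Remaining [37, 40] -> smallest is 37
  Remaining [40] -> smallest is 40
Collecting the picks in order gives the sorted list.
Final answer: [-50, -46, -42, -35, -23, 31, 37, 40]


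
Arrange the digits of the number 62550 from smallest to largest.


The number 62550 has digits: 6, 2, 5, 5, 0
Sorted: 0, 2, 5, 5, 6
Joining the sorted digits gives the result.
Final answer: 02556


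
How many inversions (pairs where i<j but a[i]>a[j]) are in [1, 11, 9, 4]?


For each element, count the later elements that are smaller than it:
  1 (index 0): smaller elements after it = [] -> 0
  11 (index 1): smaller elements after it = [9, 4] -> 2
  9 (index 2): smaller elements after it = [4] -> 1
Total inversions = 0 + 2 + 1 = 3
Final answer: 3


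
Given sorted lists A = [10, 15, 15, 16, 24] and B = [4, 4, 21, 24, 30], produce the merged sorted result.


List A: [10, 15, 15, 16, 24]
List B: [4, 4, 21, 24, 30]
Repeatedly compare the front elements and take the smaller:
  10 vs 4 -> take 4
  10 vs 4 -> take 4
  10 vs 21 -> take 10
  15 vs 21 -> take 15
  15 vs 21 -> take 15
  16 vs 21 -> take 16
  24 vs 21 -> take 21
  24 vs 24 -> take 24
  A is exhausted; append the rest of B: [24, 30]
Final answer: [4, 4, 10, 15, 15, 16, 21, 24, 24, 30]


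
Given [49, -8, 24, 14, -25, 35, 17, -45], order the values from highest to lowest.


Original list: [49, -8, 24, 14, -25, 35, 17, -45]
Repeatedly take the largest remaining element:
  Remaining [49, -8, 24, 14, -25, 35, 17, -45] -> largest is 49
  Remaining [-8, 24, 14, -25, 35, 17, -45] -> largest is 35
  Remaining [-8, 24, 14, -25, 17, -45] -> largest is 24
  Remaining [-8, 14, -25, 17, -45] -> largest is 17
  Remaining [-8, 14, -25, -45] -> largest is 14
  Remaining [-8, -25, -45] -> largest is -8
  Remaining [-25, -45] -> largest is -25
  Remaining [-45] -> largest is -45
Collecting the picks in order gives the descending list.
Final answer: [49, 35, 24, 17, 14, -8, -25, -45]


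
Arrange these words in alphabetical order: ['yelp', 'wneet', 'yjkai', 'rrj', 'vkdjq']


Compare strings character by character (the first differing letter decides):
  'rrj' < 'vkdjq' since 'r' < 'v' at position 1
  'vkdjq' < 'wneet' since 'v' < 'w' at position 1
  'wneet' < 'yelp' since 'w' < 'y' at position 1
  'yelp' < 'yjkai' since 'e' < 'j' at position 2
Chaining these comparisons gives the alphabetical order.
Final answer: ['rrj', 'vkdjq', 'wneet', 'yelp', 'yjkai']


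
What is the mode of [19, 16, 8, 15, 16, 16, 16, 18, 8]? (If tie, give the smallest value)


Count the frequency of each value:
  8 appears 2 time(s)
  15 appears 1 time(s)
  16 appears 4 time(s)
  18 appears 1 time(s)
  19 appears 1 time(s)
Maximum frequency is 4.
Only 16 reaches that frequency, so it is the mode.
Final answer: 16


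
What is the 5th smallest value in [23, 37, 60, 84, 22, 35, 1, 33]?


Sort ascending: [1, 22, 23, 33, 35, 37, 60, 84]
The 5th element (1-indexed) is at index 4.
Value = 35
Final answer: 35


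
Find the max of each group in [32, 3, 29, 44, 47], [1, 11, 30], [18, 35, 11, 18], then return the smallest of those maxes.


Find max of each group:
  Group 1: [32, 3, 29, 44, 47] -> max = 47
  Group 2: [1, 11, 30] -> max = 30
  Group 3: [18, 35, 11, 18] -> max = 35
Maxes: [47, 30, 35]
Minimum of maxes = 30
Final answer: 30


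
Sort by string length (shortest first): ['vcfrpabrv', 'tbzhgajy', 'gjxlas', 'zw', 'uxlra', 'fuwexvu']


Compute lengths:
  'vcfrpabrv' has length 9
  'tbzhgajy' has length 8
  'gjxlas' has length 6
  'zw' has length 2
  'uxlra' has length 5
  'fuwexvu' has length 7
Lengths in increasing order: 2 < 5 < 6 < 7 < 8 < 9
Listing the words in that order gives the answer.
Final answer: ['zw', 'uxlra', 'gjxlas', 'fuwexvu', 'tbzhgajy', 'vcfrpabrv']


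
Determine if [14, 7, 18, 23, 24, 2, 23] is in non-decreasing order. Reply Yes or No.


Check consecutive pairs:
  14 <= 7? False
  7 <= 18? True
  18 <= 23? True
  23 <= 24? True
  24 <= 2? False
  2 <= 23? True
2 consecutive pair(s) are out of order, so the list is not sorted.
Final answer: No


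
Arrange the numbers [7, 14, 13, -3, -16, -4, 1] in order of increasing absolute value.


Compute absolute values:
  |7| = 7
  |14| = 14
  |13| = 13
  |-3| = 3
  |-16| = 16
  |-4| = 4
  |1| = 1
Absolute values in increasing order: 1 < 3 < 4 < 7 < 13 < 14 < 16
Listing the original numbers in that order gives the answer.
Final answer: [1, -3, -4, 7, 13, 14, -16]


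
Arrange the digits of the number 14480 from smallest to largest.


The number 14480 has digits: 1, 4, 4, 8, 0
Sorted: 0, 1, 4, 4, 8
Joining the sorted digits gives the result.
Final answer: 01448


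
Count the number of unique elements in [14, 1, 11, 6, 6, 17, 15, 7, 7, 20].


List all unique values:
Distinct values: [1, 6, 7, 11, 14, 15, 17, 20]
Count = 8
Final answer: 8


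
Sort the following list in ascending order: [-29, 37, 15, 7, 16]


Original list: [-29, 37, 15, 7, 16]
Repeatedly take the smallest remaining element:
  Remaining [-29, 37, 15, 7, 16] -> smallest is -29
  Remaining [37, 15, 7, 16] -> smallest is 7
  Remaining [37, 15, 16] -> smallest is 15
  Remaining [37, 16] -> smallest is 16
  Remaining [37] -> smallest is 37
Collecting the picks in order gives the sorted list.
Final answer: [-29, 7, 15, 16, 37]


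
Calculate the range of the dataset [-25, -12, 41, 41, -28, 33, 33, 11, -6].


Maximum value: 41
Minimum value: -28
Range = 41 - (-28) = 69
Final answer: 69


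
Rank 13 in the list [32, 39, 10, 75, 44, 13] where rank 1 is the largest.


Sort descending: [75, 44, 39, 32, 13, 10]
Find 13 in the sorted list.
13 is at position 5.
Final answer: 5


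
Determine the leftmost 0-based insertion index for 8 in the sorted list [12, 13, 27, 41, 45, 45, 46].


List is sorted: [12, 13, 27, 41, 45, 45, 46]
We need the leftmost position where 8 can be inserted, i.e. the first index whose element is >= 8 (or the end of the list if none is).
Binary search with low=0, high=7 (0-based indices):
  low=0, high=7, mid=3: a[3]=41 >= 8, so high = 3
  low=0, high=3, mid=1: a[1]=13 >= 8, so high = 1
  low=0, high=1, mid=0: a[0]=12 >= 8, so high = 0
Now low = high = 0, so the insertion index is 0.
Final answer: 0


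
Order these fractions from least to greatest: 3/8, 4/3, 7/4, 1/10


Convert to decimal for comparison:
  3/8 = 0.375
  4/3 = 1.3333
  7/4 = 1.75
  1/10 = 0.1
Decimals in increasing order: 0.1 < 0.375 < 1.3333 < 1.75
Writing each back as its fraction gives the sorted order.
Final answer: 1/10, 3/8, 4/3, 7/4


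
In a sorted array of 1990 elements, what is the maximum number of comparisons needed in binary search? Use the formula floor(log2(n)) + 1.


Binary search halves the search space each step.
Maximum comparisons = floor(log2(1990)) + 1
log2(1990) = 10.9586
floor(log2(1990)) = 10, so 10 + 1 = 11
Final answer: 11


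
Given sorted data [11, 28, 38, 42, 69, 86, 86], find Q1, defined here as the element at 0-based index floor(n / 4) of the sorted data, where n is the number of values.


The list has n = 7 elements.
Q1 index = floor(7 / 4) = floor(1.75) = 1
Counting from index 0 in the sorted data, the element at index 1 is 28.
Final answer: 28


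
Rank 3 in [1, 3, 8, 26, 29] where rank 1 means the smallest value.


Sort ascending: [1, 3, 8, 26, 29]
Find 3 in the sorted list.
3 is at position 2 (1-indexed).
Final answer: 2


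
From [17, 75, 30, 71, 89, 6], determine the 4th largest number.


Sort descending: [89, 75, 71, 30, 17, 6]
The 4th element (1-indexed) is at index 3.
Value = 30
Final answer: 30


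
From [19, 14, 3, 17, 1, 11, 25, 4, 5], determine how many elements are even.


Check each element:
  19 is odd
  14 is even
  3 is odd
  17 is odd
  1 is odd
  11 is odd
  25 is odd
  4 is even
  5 is odd
Evens: [14, 4]
Count of evens = 2
Final answer: 2


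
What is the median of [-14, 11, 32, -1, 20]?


First, sort the list: [-14, -1, 11, 20, 32]
The list has 5 elements (odd count).
The middle index is 2 (0-based), and the element there is 11.
Final answer: 11


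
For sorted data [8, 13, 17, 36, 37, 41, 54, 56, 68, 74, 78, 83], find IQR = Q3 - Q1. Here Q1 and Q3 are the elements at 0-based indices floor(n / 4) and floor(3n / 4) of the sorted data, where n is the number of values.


The data has n = 12 elements.
Q1 index = floor(12 / 4) = floor(3) = 3; Q3 index = floor(3 * 12 / 4) = floor(9) = 9
Q1 = element at index 3 = 36
Q3 = element at index 9 = 74
IQR = 74 - 36 = 38
Final answer: 38


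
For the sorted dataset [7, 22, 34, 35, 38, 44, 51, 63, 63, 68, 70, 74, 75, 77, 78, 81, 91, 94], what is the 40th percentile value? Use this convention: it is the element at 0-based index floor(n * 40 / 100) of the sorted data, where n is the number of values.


The dataset has n = 18 elements.
Index = floor(18 * 40 / 100) = floor(720 / 100) = floor(7.2) = 7
Counting from index 0 in the sorted data, the element at index 7 is 63.
Final answer: 63


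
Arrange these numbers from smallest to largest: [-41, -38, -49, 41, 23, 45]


Original list: [-41, -38, -49, 41, 23, 45]
Repeatedly take the smallest remaining element:
  Remaining [-41, -38, -49, 41, 23, 45] -> smallest is -49
  Remaining [-41, -38, 41, 23, 45] -> smallest is -41
  Remaining [-38, 41, 23, 45] -> smallest is -38
  Remaining [41, 23, 45] -> smallest is 23
  Remaining [41, 45] -> smallest is 41
  Remaining [45] -> smallest is 45
Collecting the picks in order gives the sorted list.
Final answer: [-49, -41, -38, 23, 41, 45]


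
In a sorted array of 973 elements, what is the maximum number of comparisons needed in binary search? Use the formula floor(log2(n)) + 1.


Binary search halves the search space each step.
Maximum comparisons = floor(log2(973)) + 1
log2(973) = 9.9263
floor(log2(973)) = 9, so 9 + 1 = 10
Final answer: 10


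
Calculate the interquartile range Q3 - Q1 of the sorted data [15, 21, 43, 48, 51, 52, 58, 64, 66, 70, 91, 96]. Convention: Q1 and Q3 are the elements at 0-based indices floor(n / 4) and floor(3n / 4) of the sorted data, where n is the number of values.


The data has n = 12 elements.
Q1 index = floor(12 / 4) = floor(3) = 3; Q3 index = floor(3 * 12 / 4) = floor(9) = 9
Q1 = element at index 3 = 48
Q3 = element at index 9 = 70
IQR = 70 - 48 = 22
Final answer: 22


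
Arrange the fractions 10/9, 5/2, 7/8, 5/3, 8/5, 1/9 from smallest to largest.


Convert to decimal for comparison:
  10/9 = 1.1111
  5/2 = 2.5
  7/8 = 0.875
  5/3 = 1.6667
  8/5 = 1.6
  1/9 = 0.1111
Decimals in increasing order: 0.1111 < 0.875 < 1.1111 < 1.6 < 1.6667 < 2.5
Writing each back as its fraction gives the sorted order.
Final answer: 1/9, 7/8, 10/9, 8/5, 5/3, 5/2


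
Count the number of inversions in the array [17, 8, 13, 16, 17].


For each element, count the later elements that are smaller than it:
  17 (index 0): smaller elements after it = [8, 13, 16] -> 3
  8 (index 1): smaller elements after it = [] -> 0
  13 (index 2): smaller elements after it = [] -> 0
  16 (index 3): smaller elements after it = [] -> 0
Total inversions = 3 + 0 + 0 + 0 = 3
Final answer: 3


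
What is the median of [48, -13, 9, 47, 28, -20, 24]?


First, sort the list: [-20, -13, 9, 24, 28, 47, 48]
The list has 7 elements (odd count).
The middle index is 3 (0-based), and the element there is 24.
Final answer: 24


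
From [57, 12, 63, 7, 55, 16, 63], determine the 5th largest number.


Sort descending: [63, 63, 57, 55, 16, 12, 7]
The 5th element (1-indexed) is at index 4.
Value = 16
Final answer: 16


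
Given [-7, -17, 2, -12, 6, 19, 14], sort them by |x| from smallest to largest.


Compute absolute values:
  |-7| = 7
  |-17| = 17
  |2| = 2
  |-12| = 12
  |6| = 6
  |19| = 19
  |14| = 14
Absolute values in increasing order: 2 < 6 < 7 < 12 < 14 < 17 < 19
Listing the original numbers in that order gives the answer.
Final answer: [2, 6, -7, -12, 14, -17, 19]


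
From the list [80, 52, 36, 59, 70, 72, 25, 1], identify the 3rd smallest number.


Sort ascending: [1, 25, 36, 52, 59, 70, 72, 80]
The 3rd element (1-indexed) is at index 2.
Value = 36
Final answer: 36


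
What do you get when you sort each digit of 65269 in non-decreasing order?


The number 65269 has digits: 6, 5, 2, 6, 9
Sorted: 2, 5, 6, 6, 9
Joining the sorted digits gives the result.
Final answer: 25669


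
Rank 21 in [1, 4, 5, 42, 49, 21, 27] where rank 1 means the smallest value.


Sort ascending: [1, 4, 5, 21, 27, 42, 49]
Find 21 in the sorted list.
21 is at position 4 (1-indexed).
Final answer: 4


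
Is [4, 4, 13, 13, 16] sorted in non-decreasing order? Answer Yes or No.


Check consecutive pairs:
  4 <= 4? True
  4 <= 13? True
  13 <= 13? True
  13 <= 16? True
Every consecutive pair is in order, so the list is non-decreasing.
Final answer: Yes


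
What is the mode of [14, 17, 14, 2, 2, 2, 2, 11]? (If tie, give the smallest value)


Count the frequency of each value:
  2 appears 4 time(s)
  11 appears 1 time(s)
  14 appears 2 time(s)
  17 appears 1 time(s)
Maximum frequency is 4.
Only 2 reaches that frequency, so it is the mode.
Final answer: 2


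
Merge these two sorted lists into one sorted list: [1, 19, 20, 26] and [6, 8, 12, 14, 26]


List A: [1, 19, 20, 26]
List B: [6, 8, 12, 14, 26]
Repeatedly compare the front elements and take the smaller:
  1 vs 6 -> take 1
  19 vs 6 -> take 6
  19 vs 8 -> take 8
  19 vs 12 -> take 12
  19 vs 14 -> take 14
  19 vs 26 -> take 19
  20 vs 26 -> take 20
  26 vs 26 -> take 26
  A is exhausted; append the rest of B: [26]
Final answer: [1, 6, 8, 12, 14, 19, 20, 26, 26]


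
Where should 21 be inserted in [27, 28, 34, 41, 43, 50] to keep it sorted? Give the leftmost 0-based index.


List is sorted: [27, 28, 34, 41, 43, 50]
We need the leftmost position where 21 can be inserted, i.e. the first index whose element is >= 21 (or the end of the list if none is).
Binary search with low=0, high=6 (0-based indices):
  low=0, high=6, mid=3: a[3]=41 >= 21, so high = 3
  low=0, high=3, mid=1: a[1]=28 >= 21, so high = 1
  low=0, high=1, mid=0: a[0]=27 >= 21, so high = 0
Now low = high = 0, so the insertion index is 0.
Final answer: 0


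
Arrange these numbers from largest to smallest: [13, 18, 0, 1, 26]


Original list: [13, 18, 0, 1, 26]
Repeatedly take the largest remaining element:
  Remaining [13, 18, 0, 1, 26] -> largest is 26
  Remaining [13, 18, 0, 1] -> largest is 18
  Remaining [13, 0, 1] -> largest is 13
  Remaining [0, 1] -> largest is 1
  Remaining [0] -> largest is 0
Collecting the picks in order gives the descending list.
Final answer: [26, 18, 13, 1, 0]


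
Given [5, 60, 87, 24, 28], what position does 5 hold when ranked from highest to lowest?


Sort descending: [87, 60, 28, 24, 5]
Find 5 in the sorted list.
5 is at position 5.
Final answer: 5


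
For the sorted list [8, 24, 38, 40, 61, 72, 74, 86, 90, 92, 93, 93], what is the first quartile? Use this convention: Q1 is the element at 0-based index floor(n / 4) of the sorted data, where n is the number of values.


The list has n = 12 elements.
Q1 index = floor(12 / 4) = floor(3) = 3
Counting from index 0 in the sorted data, the element at index 3 is 40.
Final answer: 40


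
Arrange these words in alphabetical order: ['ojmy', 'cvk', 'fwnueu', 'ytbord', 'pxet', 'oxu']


Compare strings character by character (the first differing letter decides):
  'cvk' < 'fwnueu' since 'c' < 'f' at position 1
  'fwnueu' < 'ojmy' since 'f' < 'o' at position 1
  'ojmy' < 'oxu' since 'j' < 'x' at position 2
  'oxu' < 'pxet' since 'o' < 'p' at position 1
  'pxet' < 'ytbord' since 'p' < 'y' at position 1
Chaining these comparisons gives the alphabetical order.
Final answer: ['cvk', 'fwnueu', 'ojmy', 'oxu', 'pxet', 'ytbord']


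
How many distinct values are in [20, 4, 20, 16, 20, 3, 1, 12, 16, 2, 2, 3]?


List all unique values:
Distinct values: [1, 2, 3, 4, 12, 16, 20]
Count = 7
Final answer: 7


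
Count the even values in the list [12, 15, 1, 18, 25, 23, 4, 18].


Check each element:
  12 is even
  15 is odd
  1 is odd
  18 is even
  25 is odd
  23 is odd
  4 is even
  18 is even
Evens: [12, 18, 4, 18]
Count of evens = 4
Final answer: 4


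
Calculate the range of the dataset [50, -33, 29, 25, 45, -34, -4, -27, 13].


Maximum value: 50
Minimum value: -34
Range = 50 - (-34) = 84
Final answer: 84


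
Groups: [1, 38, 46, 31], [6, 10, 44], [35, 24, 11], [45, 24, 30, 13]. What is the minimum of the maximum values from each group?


Find max of each group:
  Group 1: [1, 38, 46, 31] -> max = 46
  Group 2: [6, 10, 44] -> max = 44
  Group 3: [35, 24, 11] -> max = 35
  Group 4: [45, 24, 30, 13] -> max = 45
Maxes: [46, 44, 35, 45]
Minimum of maxes = 35
Final answer: 35


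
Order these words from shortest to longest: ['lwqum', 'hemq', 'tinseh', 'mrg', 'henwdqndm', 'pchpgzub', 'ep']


Compute lengths:
  'lwqum' has length 5
  'hemq' has length 4
  'tinseh' has length 6
  'mrg' has length 3
  'henwdqndm' has length 9
  'pchpgzub' has length 8
  'ep' has length 2
Lengths in increasing order: 2 < 3 < 4 < 5 < 6 < 8 < 9
Listing the words in that order gives the answer.
Final answer: ['ep', 'mrg', 'hemq', 'lwqum', 'tinseh', 'pchpgzub', 'henwdqndm']


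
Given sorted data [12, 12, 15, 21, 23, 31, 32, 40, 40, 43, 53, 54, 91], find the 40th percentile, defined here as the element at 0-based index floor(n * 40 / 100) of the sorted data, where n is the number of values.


The dataset has n = 13 elements.
Index = floor(13 * 40 / 100) = floor(520 / 100) = floor(5.2) = 5
Counting from index 0 in the sorted data, the element at index 5 is 31.
Final answer: 31


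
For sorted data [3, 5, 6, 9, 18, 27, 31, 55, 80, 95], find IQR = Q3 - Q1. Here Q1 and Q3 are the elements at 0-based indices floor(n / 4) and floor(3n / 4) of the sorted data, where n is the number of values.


The data has n = 10 elements.
Q1 index = floor(10 / 4) = floor(2.5) = 2; Q3 index = floor(3 * 10 / 4) = floor(7.5) = 7
Q1 = element at index 2 = 6
Q3 = element at index 7 = 55
IQR = 55 - 6 = 49
Final answer: 49


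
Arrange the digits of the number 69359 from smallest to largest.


The number 69359 has digits: 6, 9, 3, 5, 9
Sorted: 3, 5, 6, 9, 9
Joining the sorted digits gives the result.
Final answer: 35699


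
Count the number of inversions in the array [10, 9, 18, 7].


For each element, count the later elements that are smaller than it:
  10 (index 0): smaller elements after it = [9, 7] -> 2
  9 (index 1): smaller elements after it = [7] -> 1
  18 (index 2): smaller elements after it = [7] -> 1
Total inversions = 2 + 1 + 1 = 4
Final answer: 4


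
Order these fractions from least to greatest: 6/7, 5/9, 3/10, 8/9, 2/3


Convert to decimal for comparison:
  6/7 = 0.8571
  5/9 = 0.5556
  3/10 = 0.3
  8/9 = 0.8889
  2/3 = 0.6667
Decimals in increasing order: 0.3 < 0.5556 < 0.6667 < 0.8571 < 0.8889
Writing each back as its fraction gives the sorted order.
Final answer: 3/10, 5/9, 2/3, 6/7, 8/9


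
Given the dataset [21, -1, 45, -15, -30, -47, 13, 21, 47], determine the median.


First, sort the list: [-47, -30, -15, -1, 13, 21, 21, 45, 47]
The list has 9 elements (odd count).
The middle index is 4 (0-based), and the element there is 13.
Final answer: 13


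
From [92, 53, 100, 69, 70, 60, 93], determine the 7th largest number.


Sort descending: [100, 93, 92, 70, 69, 60, 53]
The 7th element (1-indexed) is at index 6.
Value = 53
Final answer: 53


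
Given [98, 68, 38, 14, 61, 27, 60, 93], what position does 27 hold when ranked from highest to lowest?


Sort descending: [98, 93, 68, 61, 60, 38, 27, 14]
Find 27 in the sorted list.
27 is at position 7.
Final answer: 7


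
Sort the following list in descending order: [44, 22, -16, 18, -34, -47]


Original list: [44, 22, -16, 18, -34, -47]
Repeatedly take the largest remaining element:
  Remaining [44, 22, -16, 18, -34, -47] -> largest is 44
  Remaining [22, -16, 18, -34, -47] -> largest is 22
  Remaining [-16, 18, -34, -47] -> largest is 18
  Remaining [-16, -34, -47] -> largest is -16
  Remaining [-34, -47] -> largest is -34
  Remaining [-47] -> largest is -47
Collecting the picks in order gives the descending list.
Final answer: [44, 22, 18, -16, -34, -47]


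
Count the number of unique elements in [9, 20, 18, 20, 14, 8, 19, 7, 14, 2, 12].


List all unique values:
Distinct values: [2, 7, 8, 9, 12, 14, 18, 19, 20]
Count = 9
Final answer: 9


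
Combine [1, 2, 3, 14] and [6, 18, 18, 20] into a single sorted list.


List A: [1, 2, 3, 14]
List B: [6, 18, 18, 20]
Repeatedly compare the front elements and take the smaller:
  1 vs 6 -> take 1
  2 vs 6 -> take 2
  3 vs 6 -> take 3
  14 vs 6 -> take 6
  14 vs 18 -> take 14
  A is exhausted; append the rest of B: [18, 18, 20]
Final answer: [1, 2, 3, 6, 14, 18, 18, 20]


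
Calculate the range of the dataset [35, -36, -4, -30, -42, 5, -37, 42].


Maximum value: 42
Minimum value: -42
Range = 42 - (-42) = 84
Final answer: 84


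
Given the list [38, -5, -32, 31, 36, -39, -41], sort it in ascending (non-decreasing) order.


Original list: [38, -5, -32, 31, 36, -39, -41]
Repeatedly take the smallest remaining element:
  Remaining [38, -5, -32, 31, 36, -39, -41] -> smallest is -41
  Remaining [38, -5, -32, 31, 36, -39] -> smallest is -39
  Remaining [38, -5, -32, 31, 36] -> smallest is -32
  Remaining [38, -5, 31, 36] -> smallest is -5
  Remaining [38, 31, 36] -> smallest is 31
  Remaining [38, 36] -> smallest is 36
  Remaining [38] -> smallest is 38
Collecting the picks in order gives the sorted list.
Final answer: [-41, -39, -32, -5, 31, 36, 38]


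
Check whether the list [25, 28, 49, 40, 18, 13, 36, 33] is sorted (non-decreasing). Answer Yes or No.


Check consecutive pairs:
  25 <= 28? True
  28 <= 49? True
  49 <= 40? False
  40 <= 18? False
  18 <= 13? False
  13 <= 36? True
  36 <= 33? False
4 consecutive pair(s) are out of order, so the list is not sorted.
Final answer: No


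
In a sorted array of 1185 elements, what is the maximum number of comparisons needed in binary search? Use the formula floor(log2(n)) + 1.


Binary search halves the search space each step.
Maximum comparisons = floor(log2(1185)) + 1
log2(1185) = 10.2107
floor(log2(1185)) = 10, so 10 + 1 = 11
Final answer: 11


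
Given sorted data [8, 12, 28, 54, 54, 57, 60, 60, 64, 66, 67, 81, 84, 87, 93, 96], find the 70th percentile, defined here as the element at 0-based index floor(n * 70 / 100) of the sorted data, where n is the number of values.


The dataset has n = 16 elements.
Index = floor(16 * 70 / 100) = floor(1120 / 100) = floor(11.2) = 11
Counting from index 0 in the sorted data, the element at index 11 is 81.
Final answer: 81


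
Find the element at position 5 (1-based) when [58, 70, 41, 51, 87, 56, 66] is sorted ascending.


Sort ascending: [41, 51, 56, 58, 66, 70, 87]
The 5th element (1-indexed) is at index 4.
Value = 66
Final answer: 66


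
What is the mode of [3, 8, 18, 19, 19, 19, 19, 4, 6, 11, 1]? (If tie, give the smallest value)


Count the frequency of each value:
  1 appears 1 time(s)
  3 appears 1 time(s)
  4 appears 1 time(s)
  6 appears 1 time(s)
  8 appears 1 time(s)
  11 appears 1 time(s)
  18 appears 1 time(s)
  19 appears 4 time(s)
Maximum frequency is 4.
Only 19 reaches that frequency, so it is the mode.
Final answer: 19


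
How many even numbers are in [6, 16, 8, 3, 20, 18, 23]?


Check each element:
  6 is even
  16 is even
  8 is even
  3 is odd
  20 is even
  18 is even
  23 is odd
Evens: [6, 16, 8, 20, 18]
Count of evens = 5
Final answer: 5


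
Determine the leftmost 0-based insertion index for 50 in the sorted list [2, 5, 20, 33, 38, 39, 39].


List is sorted: [2, 5, 20, 33, 38, 39, 39]
We need the leftmost position where 50 can be inserted, i.e. the first index whose element is >= 50 (or the end of the list if none is).
Binary search with low=0, high=7 (0-based indices):
  low=0, high=7, mid=3: a[3]=33 < 50, so low = 4
  low=4, high=7, mid=5: a[5]=39 < 50, so low = 6
  low=6, high=7, mid=6: a[6]=39 < 50, so low = 7
Now low = high = 7, so the insertion index is 7.
Final answer: 7


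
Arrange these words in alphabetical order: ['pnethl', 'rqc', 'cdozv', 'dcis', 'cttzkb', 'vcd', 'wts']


Compare strings character by character (the first differing letter decides):
  'cdozv' < 'cttzkb' since 'd' < 't' at position 2
  'cttzkb' < 'dcis' since 'c' < 'd' at position 1
  'dcis' < 'pnethl' since 'd' < 'p' at position 1
  'pnethl' < 'rqc' since 'p' < 'r' at position 1
  'rqc' < 'vcd' since 'r' < 'v' at position 1
  'vcd' < 'wts' since 'v' < 'w' at position 1
Chaining these comparisons gives the alphabetical order.
Final answer: ['cdozv', 'cttzkb', 'dcis', 'pnethl', 'rqc', 'vcd', 'wts']


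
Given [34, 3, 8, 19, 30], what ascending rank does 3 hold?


Sort ascending: [3, 8, 19, 30, 34]
Find 3 in the sorted list.
3 is at position 1 (1-indexed).
Final answer: 1


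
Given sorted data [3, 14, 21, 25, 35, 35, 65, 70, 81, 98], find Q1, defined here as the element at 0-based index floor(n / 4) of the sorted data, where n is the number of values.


The list has n = 10 elements.
Q1 index = floor(10 / 4) = floor(2.5) = 2
Counting from index 0 in the sorted data, the element at index 2 is 21.
Final answer: 21


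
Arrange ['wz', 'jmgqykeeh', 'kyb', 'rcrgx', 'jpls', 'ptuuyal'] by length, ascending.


Compute lengths:
  'wz' has length 2
  'jmgqykeeh' has length 9
  'kyb' has length 3
  'rcrgx' has length 5
  'jpls' has length 4
  'ptuuyal' has length 7
Lengths in increasing order: 2 < 3 < 4 < 5 < 7 < 9
Listing the words in that order gives the answer.
Final answer: ['wz', 'kyb', 'jpls', 'rcrgx', 'ptuuyal', 'jmgqykeeh']


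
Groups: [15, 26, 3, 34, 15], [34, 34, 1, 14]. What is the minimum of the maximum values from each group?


Find max of each group:
  Group 1: [15, 26, 3, 34, 15] -> max = 34
  Group 2: [34, 34, 1, 14] -> max = 34
Maxes: [34, 34]
Minimum of maxes = 34
Final answer: 34


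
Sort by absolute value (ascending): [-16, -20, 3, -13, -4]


Compute absolute values:
  |-16| = 16
  |-20| = 20
  |3| = 3
  |-13| = 13
  |-4| = 4
Absolute values in increasing order: 3 < 4 < 13 < 16 < 20
Listing the original numbers in that order gives the answer.
Final answer: [3, -4, -13, -16, -20]


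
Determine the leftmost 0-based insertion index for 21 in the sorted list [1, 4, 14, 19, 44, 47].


List is sorted: [1, 4, 14, 19, 44, 47]
We need the leftmost position where 21 can be inserted, i.e. the first index whose element is >= 21 (or the end of the list if none is).
Binary search with low=0, high=6 (0-based indices):
  low=0, high=6, mid=3: a[3]=19 < 21, so low = 4
  low=4, high=6, mid=5: a[5]=47 >= 21, so high = 5
  low=4, high=5, mid=4: a[4]=44 >= 21, so high = 4
Now low = high = 4, so the insertion index is 4.
Final answer: 4


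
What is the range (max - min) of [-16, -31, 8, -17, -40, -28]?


Maximum value: 8
Minimum value: -40
Range = 8 - (-40) = 48
Final answer: 48


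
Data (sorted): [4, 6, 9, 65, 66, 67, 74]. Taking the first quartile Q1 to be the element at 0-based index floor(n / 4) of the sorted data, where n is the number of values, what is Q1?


The list has n = 7 elements.
Q1 index = floor(7 / 4) = floor(1.75) = 1
Counting from index 0 in the sorted data, the element at index 1 is 6.
Final answer: 6


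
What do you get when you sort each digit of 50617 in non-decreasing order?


The number 50617 has digits: 5, 0, 6, 1, 7
Sorted: 0, 1, 5, 6, 7
Joining the sorted digits gives the result.
Final answer: 01567


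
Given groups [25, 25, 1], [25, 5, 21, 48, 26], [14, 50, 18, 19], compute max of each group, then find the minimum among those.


Find max of each group:
  Group 1: [25, 25, 1] -> max = 25
  Group 2: [25, 5, 21, 48, 26] -> max = 48
  Group 3: [14, 50, 18, 19] -> max = 50
Maxes: [25, 48, 50]
Minimum of maxes = 25
Final answer: 25


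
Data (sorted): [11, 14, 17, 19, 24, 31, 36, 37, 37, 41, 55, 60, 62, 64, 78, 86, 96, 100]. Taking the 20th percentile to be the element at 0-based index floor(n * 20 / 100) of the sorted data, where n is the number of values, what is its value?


The dataset has n = 18 elements.
Index = floor(18 * 20 / 100) = floor(360 / 100) = floor(3.6) = 3
Counting from index 0 in the sorted data, the element at index 3 is 19.
Final answer: 19


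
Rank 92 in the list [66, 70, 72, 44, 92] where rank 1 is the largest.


Sort descending: [92, 72, 70, 66, 44]
Find 92 in the sorted list.
92 is at position 1.
Final answer: 1


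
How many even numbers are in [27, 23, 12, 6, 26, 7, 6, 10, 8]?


Check each element:
  27 is odd
  23 is odd
  12 is even
  6 is even
  26 is even
  7 is odd
  6 is even
  10 is even
  8 is even
Evens: [12, 6, 26, 6, 10, 8]
Count of evens = 6
Final answer: 6


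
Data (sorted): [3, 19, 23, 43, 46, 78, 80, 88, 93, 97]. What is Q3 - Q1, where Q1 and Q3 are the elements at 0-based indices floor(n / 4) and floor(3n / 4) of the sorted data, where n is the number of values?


The data has n = 10 elements.
Q1 index = floor(10 / 4) = floor(2.5) = 2; Q3 index = floor(3 * 10 / 4) = floor(7.5) = 7
Q1 = element at index 2 = 23
Q3 = element at index 7 = 88
IQR = 88 - 23 = 65
Final answer: 65


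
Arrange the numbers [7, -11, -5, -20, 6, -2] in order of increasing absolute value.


Compute absolute values:
  |7| = 7
  |-11| = 11
  |-5| = 5
  |-20| = 20
  |6| = 6
  |-2| = 2
Absolute values in increasing order: 2 < 5 < 6 < 7 < 11 < 20
Listing the original numbers in that order gives the answer.
Final answer: [-2, -5, 6, 7, -11, -20]


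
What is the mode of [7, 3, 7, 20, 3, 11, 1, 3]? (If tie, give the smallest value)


Count the frequency of each value:
  1 appears 1 time(s)
  3 appears 3 time(s)
  7 appears 2 time(s)
  11 appears 1 time(s)
  20 appears 1 time(s)
Maximum frequency is 3.
Only 3 reaches that frequency, so it is the mode.
Final answer: 3


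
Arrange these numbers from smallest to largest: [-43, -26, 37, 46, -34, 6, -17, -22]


Original list: [-43, -26, 37, 46, -34, 6, -17, -22]
Repeatedly take the smallest remaining element:
  Remaining [-43, -26, 37, 46, -34, 6, -17, -22] -> smallest is -43
  Remaining [-26, 37, 46, -34, 6, -17, -22] -> smallest is -34
  Remaining [-26, 37, 46, 6, -17, -22] -> smallest is -26
  Remaining [37, 46, 6, -17, -22] -> smallest is -22
  Remaining [37, 46, 6, -17] -> smallest is -17
  Remaining [37, 46, 6] -> smallest is 6
  Remaining [37, 46] -> smallest is 37
  Remaining [46] -> smallest is 46
Collecting the picks in order gives the sorted list.
Final answer: [-43, -34, -26, -22, -17, 6, 37, 46]


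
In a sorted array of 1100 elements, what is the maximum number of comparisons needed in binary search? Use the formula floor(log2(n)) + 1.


Binary search halves the search space each step.
Maximum comparisons = floor(log2(1100)) + 1
log2(1100) = 10.1033
floor(log2(1100)) = 10, so 10 + 1 = 11
Final answer: 11


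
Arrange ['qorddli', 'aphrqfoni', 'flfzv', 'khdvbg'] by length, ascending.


Compute lengths:
  'qorddli' has length 7
  'aphrqfoni' has length 9
  'flfzv' has length 5
  'khdvbg' has length 6
Lengths in increasing order: 5 < 6 < 7 < 9
Listing the words in that order gives the answer.
Final answer: ['flfzv', 'khdvbg', 'qorddli', 'aphrqfoni']


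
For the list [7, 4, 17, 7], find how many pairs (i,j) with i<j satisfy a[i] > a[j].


For each element, count the later elements that are smaller than it:
  7 (index 0): smaller elements after it = [4] -> 1
  4 (index 1): smaller elements after it = [] -> 0
  17 (index 2): smaller elements after it = [7] -> 1
Total inversions = 1 + 0 + 1 = 2
Final answer: 2


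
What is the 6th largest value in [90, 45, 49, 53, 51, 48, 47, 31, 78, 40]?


Sort descending: [90, 78, 53, 51, 49, 48, 47, 45, 40, 31]
The 6th element (1-indexed) is at index 5.
Value = 48
Final answer: 48


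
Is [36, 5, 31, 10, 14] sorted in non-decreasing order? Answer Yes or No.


Check consecutive pairs:
  36 <= 5? False
  5 <= 31? True
  31 <= 10? False
  10 <= 14? True
2 consecutive pair(s) are out of order, so the list is not sorted.
Final answer: No


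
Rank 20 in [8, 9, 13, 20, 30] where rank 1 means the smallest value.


Sort ascending: [8, 9, 13, 20, 30]
Find 20 in the sorted list.
20 is at position 4 (1-indexed).
Final answer: 4


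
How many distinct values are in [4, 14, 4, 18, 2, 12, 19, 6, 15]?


List all unique values:
Distinct values: [2, 4, 6, 12, 14, 15, 18, 19]
Count = 8
Final answer: 8


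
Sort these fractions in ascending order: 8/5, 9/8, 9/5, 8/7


Convert to decimal for comparison:
  8/5 = 1.6
  9/8 = 1.125
  9/5 = 1.8
  8/7 = 1.1429
Decimals in increasing order: 1.125 < 1.1429 < 1.6 < 1.8
Writing each back as its fraction gives the sorted order.
Final answer: 9/8, 8/7, 8/5, 9/5


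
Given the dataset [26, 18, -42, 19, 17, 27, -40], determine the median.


First, sort the list: [-42, -40, 17, 18, 19, 26, 27]
The list has 7 elements (odd count).
The middle index is 3 (0-based), and the element there is 18.
Final answer: 18


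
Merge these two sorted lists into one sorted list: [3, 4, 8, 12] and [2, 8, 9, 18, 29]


List A: [3, 4, 8, 12]
List B: [2, 8, 9, 18, 29]
Repeatedly compare the front elements and take the smaller:
  3 vs 2 -> take 2
  3 vs 8 -> take 3
  4 vs 8 -> take 4
  8 vs 8 -> take 8
  12 vs 8 -> take 8
  12 vs 9 -> take 9
  12 vs 18 -> take 12
  A is exhausted; append the rest of B: [18, 29]
Final answer: [2, 3, 4, 8, 8, 9, 12, 18, 29]


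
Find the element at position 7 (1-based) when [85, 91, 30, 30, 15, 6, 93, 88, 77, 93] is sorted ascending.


Sort ascending: [6, 15, 30, 30, 77, 85, 88, 91, 93, 93]
The 7th element (1-indexed) is at index 6.
Value = 88
Final answer: 88


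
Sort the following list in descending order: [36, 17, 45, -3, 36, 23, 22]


Original list: [36, 17, 45, -3, 36, 23, 22]
Repeatedly take the largest remaining element:
  Remaining [36, 17, 45, -3, 36, 23, 22] -> largest is 45
  Remaining [36, 17, -3, 36, 23, 22] -> largest is 36
  Remaining [17, -3, 36, 23, 22] -> largest is 36
  Remaining [17, -3, 23, 22] -> largest is 23
  Remaining [17, -3, 22] -> largest is 22
  Remaining [17, -3] -> largest is 17
  Remaining [-3] -> largest is -3
Collecting the picks in order gives the descending list.
Final answer: [45, 36, 36, 23, 22, 17, -3]


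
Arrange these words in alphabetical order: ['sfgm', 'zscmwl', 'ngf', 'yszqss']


Compare strings character by character (the first differing letter decides):
  'ngf' < 'sfgm' since 'n' < 's' at position 1
  'sfgm' < 'yszqss' since 's' < 'y' at position 1
  'yszqss' < 'zscmwl' since 'y' < 'z' at position 1
Chaining these comparisons gives the alphabetical order.
Final answer: ['ngf', 'sfgm', 'yszqss', 'zscmwl']
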